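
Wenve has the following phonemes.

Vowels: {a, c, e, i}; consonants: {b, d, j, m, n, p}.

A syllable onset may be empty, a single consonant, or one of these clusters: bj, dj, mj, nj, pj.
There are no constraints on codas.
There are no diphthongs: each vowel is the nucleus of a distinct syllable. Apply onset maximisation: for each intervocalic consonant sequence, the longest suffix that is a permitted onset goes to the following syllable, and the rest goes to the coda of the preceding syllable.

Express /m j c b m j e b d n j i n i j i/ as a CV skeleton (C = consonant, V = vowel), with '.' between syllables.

Vowels present: c, e, i, i, i; each is a nucleus, giving 5 syllables.
/c…e/ gap (V1→V2): /bmj/ — longest licit onset from the right is /mj/, leaving /b/ as coda.
/e…i/ gap (V2→V3): /bdnj/ splits as /bd/ + /nj/ (/nj/ is the longest suffix that is a licit onset).
/i…i/ gap (V3→V4): /n/ → onset of the next syllable (single consonants are always licit onsets).
/i…i/ gap (V4→V5): just /j/ — single C goes to the following onset.
Result: mjcb.mjebd.nji.ni.ji.
Mapping each syllable to C/V: /mjcb/ → CCVC, /mjebd/ → CCVCC, /nji/ → CCV, /ni/ → CV, /ji/ → CV.

CCVC.CCVCC.CCV.CV.CV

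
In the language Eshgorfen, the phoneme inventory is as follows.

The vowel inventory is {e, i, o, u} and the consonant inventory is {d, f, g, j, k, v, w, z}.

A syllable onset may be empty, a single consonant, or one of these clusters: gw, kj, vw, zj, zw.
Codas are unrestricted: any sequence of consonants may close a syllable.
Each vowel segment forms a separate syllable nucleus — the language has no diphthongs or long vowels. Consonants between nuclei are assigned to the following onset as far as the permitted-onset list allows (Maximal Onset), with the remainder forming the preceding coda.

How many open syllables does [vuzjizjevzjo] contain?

The vowels are u, i, e, o — 4 nuclei, so 4 syllables.
σ1/σ2 boundary: cluster /zj/ — /zj/ is itself a permitted onset, so the whole cluster goes right; preceding coda = ∅.
σ2/σ3 boundary: cluster /zj/ — /zj/ is itself a permitted onset, so the whole cluster goes right; preceding coda = ∅.
σ3/σ4 boundary: /vzj/ — longest licit onset from the right is /zj/, leaving /v/ as coda.
So the parse is vu.zji.zjev.zjo.
Classifying each syllable: /vu/ (open), /zji/ (open), /zjev/ (closed), /zjo/ (open).
Open syllables: 3.

3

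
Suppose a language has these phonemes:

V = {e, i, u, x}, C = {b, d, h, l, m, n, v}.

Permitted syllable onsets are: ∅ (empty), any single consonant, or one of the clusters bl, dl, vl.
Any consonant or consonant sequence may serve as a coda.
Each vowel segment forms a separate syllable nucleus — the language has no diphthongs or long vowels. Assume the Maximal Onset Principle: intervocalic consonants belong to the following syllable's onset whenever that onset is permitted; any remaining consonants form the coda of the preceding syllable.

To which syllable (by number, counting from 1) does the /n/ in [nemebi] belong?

Vowels present: e, e, i; each is a nucleus, giving 3 syllables.
V1 /e/ – V2 /e/: just /m/ — single C goes to the following onset.
V2 /e/ – V3 /i/: /b/ is a single consonant, so it becomes the next onset.
Putting it together: ne.me.bi.
The /n/ is in the onset of syllable 1 (/ne/).

1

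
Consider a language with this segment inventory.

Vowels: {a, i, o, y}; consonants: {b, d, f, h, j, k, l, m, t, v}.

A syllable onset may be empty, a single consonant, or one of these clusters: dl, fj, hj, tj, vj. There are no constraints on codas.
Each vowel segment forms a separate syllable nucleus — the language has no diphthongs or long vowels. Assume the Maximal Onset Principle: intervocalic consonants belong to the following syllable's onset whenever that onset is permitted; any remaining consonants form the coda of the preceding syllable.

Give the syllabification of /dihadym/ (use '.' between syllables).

di.ha.dym

The vowels are i, a, y — 3 nuclei, so 3 syllables.
Between /i/ (V1) and /a/ (V2): just /h/ — single C goes to the following onset.
Between /a/ (V2) and /y/ (V3): just /d/ — single C goes to the following onset.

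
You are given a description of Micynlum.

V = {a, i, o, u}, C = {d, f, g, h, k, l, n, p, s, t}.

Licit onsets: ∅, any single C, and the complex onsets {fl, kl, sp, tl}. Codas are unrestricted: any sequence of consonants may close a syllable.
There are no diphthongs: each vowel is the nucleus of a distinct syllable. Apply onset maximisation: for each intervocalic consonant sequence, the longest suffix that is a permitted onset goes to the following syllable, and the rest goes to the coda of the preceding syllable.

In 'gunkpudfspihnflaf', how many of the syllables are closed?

4

Vowels present: u, u, i, a; each is a nucleus, giving 4 syllables.
σ1/σ2 boundary: /nkp/; trying suffixes from longest down, /p/ is the first permitted one, so coda /nk/ | onset /p/.
σ2/σ3 boundary: /dfsp/ — longest licit onset from the right is /sp/, leaving /df/ as coda.
σ3/σ4 boundary: /hnfl/; trying suffixes from longest down, /fl/ is the first permitted one, so coda /hn/ | onset /fl/.
Result: gunk.pudf.spihn.flaf.
Classifying each syllable: /gunk/ (closed), /pudf/ (closed), /spihn/ (closed), /flaf/ (closed).
Closed syllables: 4.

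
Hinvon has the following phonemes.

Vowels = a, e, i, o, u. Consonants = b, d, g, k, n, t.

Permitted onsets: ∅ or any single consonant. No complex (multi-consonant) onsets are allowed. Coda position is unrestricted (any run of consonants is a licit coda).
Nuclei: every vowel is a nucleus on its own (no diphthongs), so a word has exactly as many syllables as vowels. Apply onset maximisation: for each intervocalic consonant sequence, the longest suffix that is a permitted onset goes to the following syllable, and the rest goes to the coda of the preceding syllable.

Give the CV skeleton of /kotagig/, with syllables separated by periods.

CV.CV.CVC

Vowels present: o, a, i; each is a nucleus, giving 3 syllables.
Between /o/ (V1) and /a/ (V2): just /t/ — single C goes to the following onset.
Between /a/ (V2) and /i/ (V3): just /g/ — single C goes to the following onset.
Syllabification: ko.ta.gig.
Mapping each syllable to C/V: /ko/ → CV, /ta/ → CV, /gig/ → CVC.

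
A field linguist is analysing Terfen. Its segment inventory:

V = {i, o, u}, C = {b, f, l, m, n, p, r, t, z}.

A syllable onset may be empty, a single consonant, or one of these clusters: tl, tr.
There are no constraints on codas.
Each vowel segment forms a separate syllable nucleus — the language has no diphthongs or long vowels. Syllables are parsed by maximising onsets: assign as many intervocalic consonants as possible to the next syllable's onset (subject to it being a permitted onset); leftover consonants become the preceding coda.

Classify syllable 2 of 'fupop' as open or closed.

closed

Nuclei (vowels): u, o → 2 syllables.
σ1/σ2 boundary: /p/ is a single consonant, so it becomes the next onset.
Putting it together: fu.pop.
Syllable 2 is /pop/ with coda /p/, so it is closed.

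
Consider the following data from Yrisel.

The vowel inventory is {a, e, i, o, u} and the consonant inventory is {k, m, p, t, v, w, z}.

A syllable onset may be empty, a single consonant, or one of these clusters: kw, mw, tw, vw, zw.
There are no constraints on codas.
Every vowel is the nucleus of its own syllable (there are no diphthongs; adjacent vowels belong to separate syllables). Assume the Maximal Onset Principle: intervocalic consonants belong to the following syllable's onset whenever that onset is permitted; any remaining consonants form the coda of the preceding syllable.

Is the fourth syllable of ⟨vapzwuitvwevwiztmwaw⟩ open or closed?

Vowels present: a, u, i, e, i, a; each is a nucleus, giving 6 syllables.
σ1/σ2 boundary: cluster /pzw/ — the longest permitted-onset suffix is /zw/; onset = /zw/, preceding coda = /p/.
σ2/σ3 boundary: hiatus — the boundary sits between the two vowels.
σ3/σ4 boundary: cluster /tvw/ — the longest permitted-onset suffix is /vw/; onset = /vw/, preceding coda = /t/.
σ4/σ5 boundary: cluster /vw/ — /vw/ is itself a permitted onset, so the whole cluster goes right; preceding coda = ∅.
σ5/σ6 boundary: /ztmw/ splits as /zt/ + /mw/ (/mw/ is the longest suffix that is a licit onset).
Result: vap.zwu.it.vwe.vwizt.mwaw.
Syllable 4 is /vwe/; it ends in its nucleus with no coda, so it is open.

open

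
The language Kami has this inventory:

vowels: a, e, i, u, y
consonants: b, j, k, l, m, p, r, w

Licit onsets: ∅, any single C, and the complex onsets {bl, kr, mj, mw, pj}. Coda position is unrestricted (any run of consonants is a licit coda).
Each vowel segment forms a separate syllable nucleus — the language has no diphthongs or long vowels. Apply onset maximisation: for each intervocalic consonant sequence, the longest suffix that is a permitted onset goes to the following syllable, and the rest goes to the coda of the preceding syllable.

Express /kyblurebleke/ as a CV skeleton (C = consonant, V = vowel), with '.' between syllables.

CV.CCV.CV.CCV.CV

The vowels are y, u, e, e, e — 5 nuclei, so 5 syllables.
σ1/σ2 boundary: cluster /bl/ — /bl/ is itself a permitted onset, so the whole cluster goes right; preceding coda = ∅.
σ2/σ3 boundary: just /r/ — single C goes to the following onset.
σ3/σ4 boundary: /bl/ — entire cluster is a permitted onset → onset /bl/, coda ∅.
σ4/σ5 boundary: /k/ → onset of the next syllable (single consonants are always licit onsets).
Result: ky.blu.re.ble.ke.
Mapping each syllable to C/V: /ky/ → CV, /blu/ → CCV, /re/ → CV, /ble/ → CCV, /ke/ → CV.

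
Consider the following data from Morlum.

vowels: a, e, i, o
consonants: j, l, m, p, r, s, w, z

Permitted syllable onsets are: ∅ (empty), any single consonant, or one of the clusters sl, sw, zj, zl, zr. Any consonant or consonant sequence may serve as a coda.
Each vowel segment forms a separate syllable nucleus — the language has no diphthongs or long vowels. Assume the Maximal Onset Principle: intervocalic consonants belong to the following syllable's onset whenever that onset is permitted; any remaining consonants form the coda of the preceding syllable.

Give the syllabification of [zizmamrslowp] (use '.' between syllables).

The vowels are i, a, o — 3 nuclei, so 3 syllables.
Between /i/ (V1) and /a/ (V2): /zm/ splits as /z/ + /m/ (/m/ is the longest suffix that is a licit onset).
Between /a/ (V2) and /o/ (V3): cluster /mrsl/ — the longest permitted-onset suffix is /sl/; onset = /sl/, preceding coda = /mr/.

ziz.mamr.slowp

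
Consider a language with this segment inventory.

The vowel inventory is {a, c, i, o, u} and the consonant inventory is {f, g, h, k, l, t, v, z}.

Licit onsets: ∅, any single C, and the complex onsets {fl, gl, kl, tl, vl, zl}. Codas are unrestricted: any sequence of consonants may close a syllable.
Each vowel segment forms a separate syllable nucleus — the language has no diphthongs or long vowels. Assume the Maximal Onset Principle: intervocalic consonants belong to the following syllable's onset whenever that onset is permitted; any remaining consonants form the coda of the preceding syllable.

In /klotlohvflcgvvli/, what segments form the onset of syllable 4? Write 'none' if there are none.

Nuclei (vowels): o, o, c, i → 4 syllables.
Between /o/ (V1) and /o/ (V2): cluster /tl/ — /tl/ is itself a permitted onset, so the whole cluster goes right; preceding coda = ∅.
Between /o/ (V2) and /c/ (V3): cluster /hvfl/ — the longest permitted-onset suffix is /fl/; onset = /fl/, preceding coda = /hv/.
Between /c/ (V3) and /i/ (V4): /gvvl/ splits as /gv/ + /vl/ (/vl/ is the longest suffix that is a licit onset).
Result: klo.tlohv.flcgv.vli.
Syllable 4 is /vli/: onset /vl/, nucleus /i/, coda ∅.

vl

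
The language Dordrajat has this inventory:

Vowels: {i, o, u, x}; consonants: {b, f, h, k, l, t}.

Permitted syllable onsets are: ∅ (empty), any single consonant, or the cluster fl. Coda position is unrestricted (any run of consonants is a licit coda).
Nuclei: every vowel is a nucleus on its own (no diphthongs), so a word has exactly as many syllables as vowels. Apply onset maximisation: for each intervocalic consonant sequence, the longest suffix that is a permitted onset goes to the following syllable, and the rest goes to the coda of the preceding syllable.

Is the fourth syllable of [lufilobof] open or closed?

Vowels present: u, i, o, o; each is a nucleus, giving 4 syllables.
Between /u/ (V1) and /i/ (V2): /f/ → onset of the next syllable (single consonants are always licit onsets).
Between /i/ (V2) and /o/ (V3): /l/ is a single consonant, so it becomes the next onset.
Between /o/ (V3) and /o/ (V4): /b/ → onset of the next syllable (single consonants are always licit onsets).
Syllabification: lu.fi.lo.bof.
Syllable 4 is /bof/ with coda /f/, so it is closed.

closed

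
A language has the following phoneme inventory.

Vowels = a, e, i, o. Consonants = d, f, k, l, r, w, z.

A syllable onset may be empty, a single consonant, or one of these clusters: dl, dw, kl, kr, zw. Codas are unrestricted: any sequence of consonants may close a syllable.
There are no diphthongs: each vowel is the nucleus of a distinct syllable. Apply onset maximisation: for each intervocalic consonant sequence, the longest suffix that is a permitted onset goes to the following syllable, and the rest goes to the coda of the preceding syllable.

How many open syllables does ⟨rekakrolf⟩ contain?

Vowels present: e, a, o; each is a nucleus, giving 3 syllables.
Between /e/ (V1) and /a/ (V2): just /k/ — single C goes to the following onset.
Between /a/ (V2) and /o/ (V3): cluster /kr/ — /kr/ is itself a permitted onset, so the whole cluster goes right; preceding coda = ∅.
So the parse is re.ka.krolf.
Classifying each syllable: /re/ (open), /ka/ (open), /krolf/ (closed).
Open syllables: 2.

2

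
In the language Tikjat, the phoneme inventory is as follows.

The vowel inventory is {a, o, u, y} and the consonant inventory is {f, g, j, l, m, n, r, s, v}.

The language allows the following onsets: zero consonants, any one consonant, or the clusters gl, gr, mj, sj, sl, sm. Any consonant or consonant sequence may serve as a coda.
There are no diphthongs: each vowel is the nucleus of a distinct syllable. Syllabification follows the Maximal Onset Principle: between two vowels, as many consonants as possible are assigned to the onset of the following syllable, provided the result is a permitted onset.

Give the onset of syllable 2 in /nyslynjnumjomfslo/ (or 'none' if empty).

sl

Vowels present: y, y, u, o, o; each is a nucleus, giving 5 syllables.
V1 /y/ – V2 /y/: /sl/ is a licit onset in full, so it all attaches to the next syllable.
V2 /y/ – V3 /u/: /njn/ — longest licit onset from the right is /n/, leaving /nj/ as coda.
V3 /u/ – V4 /o/: cluster /mj/ — /mj/ is itself a permitted onset, so the whole cluster goes right; preceding coda = ∅.
V4 /o/ – V5 /o/: /mfsl/ — longest licit onset from the right is /sl/, leaving /mf/ as coda.
Result: ny.slynj.nu.mjomf.slo.
Syllable 2 is /slynj/: onset /sl/, nucleus /y/, coda /nj/.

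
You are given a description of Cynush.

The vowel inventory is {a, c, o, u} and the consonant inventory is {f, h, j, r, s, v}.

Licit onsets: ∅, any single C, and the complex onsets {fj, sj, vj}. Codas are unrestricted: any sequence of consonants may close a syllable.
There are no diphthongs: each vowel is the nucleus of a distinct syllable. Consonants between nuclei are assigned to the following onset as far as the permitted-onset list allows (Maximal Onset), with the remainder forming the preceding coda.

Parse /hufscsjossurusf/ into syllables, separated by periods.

huf.sc.sjos.su.rusf

Nuclei (vowels): u, c, o, u, u → 5 syllables.
/u…c/ gap (V1→V2): /fs/ splits as /f/ + /s/ (/s/ is the longest suffix that is a licit onset).
/c…o/ gap (V2→V3): /sj/ is a licit onset in full, so it all attaches to the next syllable.
/o…u/ gap (V3→V4): /ss/ — longest licit onset from the right is /s/, leaving /s/ as coda.
/u…u/ gap (V4→V5): just /r/ — single C goes to the following onset.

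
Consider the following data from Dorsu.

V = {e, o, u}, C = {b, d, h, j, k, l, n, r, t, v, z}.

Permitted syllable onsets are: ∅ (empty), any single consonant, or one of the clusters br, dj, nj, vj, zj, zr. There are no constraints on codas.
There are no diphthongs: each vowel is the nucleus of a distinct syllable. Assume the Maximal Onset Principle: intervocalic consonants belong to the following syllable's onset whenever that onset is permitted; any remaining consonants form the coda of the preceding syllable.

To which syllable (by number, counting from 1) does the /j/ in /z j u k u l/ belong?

1

Nuclei (vowels): u, u → 2 syllables.
/u…u/ gap (V1→V2): /k/ → onset of the next syllable (single consonants are always licit onsets).
So the parse is zju.kul.
The /j/ is in the onset of syllable 1 (/zju/).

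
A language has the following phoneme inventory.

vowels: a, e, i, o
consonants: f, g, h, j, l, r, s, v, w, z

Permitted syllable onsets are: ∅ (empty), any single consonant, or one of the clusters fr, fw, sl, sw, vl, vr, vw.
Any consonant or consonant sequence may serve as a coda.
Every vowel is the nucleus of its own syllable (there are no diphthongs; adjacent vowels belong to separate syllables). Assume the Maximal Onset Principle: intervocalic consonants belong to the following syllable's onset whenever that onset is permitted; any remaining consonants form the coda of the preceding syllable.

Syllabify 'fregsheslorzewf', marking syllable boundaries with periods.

The vowels are e, e, o, e — 4 nuclei, so 4 syllables.
σ1/σ2 boundary: cluster /gsh/ — the longest permitted-onset suffix is /h/; onset = /h/, preceding coda = /gs/.
σ2/σ3 boundary: /sl/ is a licit onset in full, so it all attaches to the next syllable.
σ3/σ4 boundary: /rz/ splits as /r/ + /z/ (/z/ is the longest suffix that is a licit onset).

fregs.he.slor.zewf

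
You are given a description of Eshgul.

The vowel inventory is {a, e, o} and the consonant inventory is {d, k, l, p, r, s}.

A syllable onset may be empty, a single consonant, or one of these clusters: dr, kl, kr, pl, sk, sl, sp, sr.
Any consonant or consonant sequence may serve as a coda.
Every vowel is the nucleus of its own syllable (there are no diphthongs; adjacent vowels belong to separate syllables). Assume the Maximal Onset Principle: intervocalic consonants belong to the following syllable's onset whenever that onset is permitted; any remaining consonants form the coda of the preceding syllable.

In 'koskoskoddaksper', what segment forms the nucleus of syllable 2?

Nuclei (vowels): o, o, o, a, e → 5 syllables.
The second nucleus (vowel 2 from the left) is /o/.

o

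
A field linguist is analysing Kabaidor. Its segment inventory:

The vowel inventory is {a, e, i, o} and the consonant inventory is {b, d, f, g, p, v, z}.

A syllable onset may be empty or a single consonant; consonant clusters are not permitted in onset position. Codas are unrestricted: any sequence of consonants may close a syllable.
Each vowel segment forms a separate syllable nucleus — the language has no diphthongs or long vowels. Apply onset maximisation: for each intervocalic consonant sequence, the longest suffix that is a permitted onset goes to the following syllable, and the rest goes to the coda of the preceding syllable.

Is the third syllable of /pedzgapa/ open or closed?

The vowels are e, a, a — 3 nuclei, so 3 syllables.
/e…a/ gap (V1→V2): /dzg/ — longest licit onset from the right is /g/, leaving /dz/ as coda.
/a…a/ gap (V2→V3): /p/ → onset of the next syllable (single consonants are always licit onsets).
Result: pedz.ga.pa.
Syllable 3 is /pa/; it ends in its nucleus with no coda, so it is open.

open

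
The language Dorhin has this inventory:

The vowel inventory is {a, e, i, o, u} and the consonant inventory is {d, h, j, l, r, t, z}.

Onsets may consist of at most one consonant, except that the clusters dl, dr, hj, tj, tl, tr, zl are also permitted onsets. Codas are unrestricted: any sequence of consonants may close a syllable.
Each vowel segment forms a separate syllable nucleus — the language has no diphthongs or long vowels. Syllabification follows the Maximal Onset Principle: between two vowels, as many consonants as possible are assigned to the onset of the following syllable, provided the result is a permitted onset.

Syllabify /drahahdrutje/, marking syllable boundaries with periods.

Vowels present: a, a, u, e; each is a nucleus, giving 4 syllables.
σ1/σ2 boundary: just /h/ — single C goes to the following onset.
σ2/σ3 boundary: /hdr/ splits as /h/ + /dr/ (/dr/ is the longest suffix that is a licit onset).
σ3/σ4 boundary: cluster /tj/ — /tj/ is itself a permitted onset, so the whole cluster goes right; preceding coda = ∅.

dra.hah.dru.tje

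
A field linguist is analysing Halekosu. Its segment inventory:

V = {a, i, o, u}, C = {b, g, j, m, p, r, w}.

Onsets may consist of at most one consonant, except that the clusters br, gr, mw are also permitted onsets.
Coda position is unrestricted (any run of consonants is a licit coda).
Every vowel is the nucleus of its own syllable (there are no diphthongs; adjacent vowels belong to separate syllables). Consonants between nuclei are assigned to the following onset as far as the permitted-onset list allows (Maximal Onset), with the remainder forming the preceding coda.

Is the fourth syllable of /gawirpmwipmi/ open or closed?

The vowels are a, i, i, i — 4 nuclei, so 4 syllables.
/a…i/ gap (V1→V2): just /w/ — single C goes to the following onset.
/i…i/ gap (V2→V3): cluster /rpmw/ — the longest permitted-onset suffix is /mw/; onset = /mw/, preceding coda = /rp/.
/i…i/ gap (V3→V4): /pm/ splits as /p/ + /m/ (/m/ is the longest suffix that is a licit onset).
So the parse is ga.wirp.mwip.mi.
Syllable 4 is /mi/; it ends in its nucleus with no coda, so it is open.

open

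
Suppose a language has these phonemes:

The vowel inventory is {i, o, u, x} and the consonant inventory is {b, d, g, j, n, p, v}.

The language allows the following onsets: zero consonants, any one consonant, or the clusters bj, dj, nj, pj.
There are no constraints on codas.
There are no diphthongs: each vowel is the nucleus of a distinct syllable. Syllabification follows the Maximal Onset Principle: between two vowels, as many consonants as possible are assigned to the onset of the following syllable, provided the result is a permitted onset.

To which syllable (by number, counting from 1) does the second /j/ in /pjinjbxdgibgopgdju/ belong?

Vowels present: i, x, i, o, u; each is a nucleus, giving 5 syllables.
σ1/σ2 boundary: /njb/; trying suffixes from longest down, /b/ is the first permitted one, so coda /nj/ | onset /b/.
σ2/σ3 boundary: /dg/ splits as /d/ + /g/ (/g/ is the longest suffix that is a licit onset).
σ3/σ4 boundary: cluster /bg/ — the longest permitted-onset suffix is /g/; onset = /g/, preceding coda = /b/.
σ4/σ5 boundary: /pgdj/ splits as /pg/ + /dj/ (/dj/ is the longest suffix that is a licit onset).
Putting it together: pjinj.bxd.gib.gopg.dju.
The second /j/ is in the coda of syllable 1 (/pjinj/).

1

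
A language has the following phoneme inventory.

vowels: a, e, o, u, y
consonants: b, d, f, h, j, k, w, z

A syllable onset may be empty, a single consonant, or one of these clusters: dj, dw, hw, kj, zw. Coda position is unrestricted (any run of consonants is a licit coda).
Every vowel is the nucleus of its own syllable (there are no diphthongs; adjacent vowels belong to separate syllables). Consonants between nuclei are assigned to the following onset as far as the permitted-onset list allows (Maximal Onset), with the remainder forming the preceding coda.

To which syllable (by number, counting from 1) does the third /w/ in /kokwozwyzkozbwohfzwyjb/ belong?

Vowels present: o, o, y, o, o, y; each is a nucleus, giving 6 syllables.
σ1/σ2 boundary: /kw/; trying suffixes from longest down, /w/ is the first permitted one, so coda /k/ | onset /w/.
σ2/σ3 boundary: /zw/ — entire cluster is a permitted onset → onset /zw/, coda ∅.
σ3/σ4 boundary: /zk/ splits as /z/ + /k/ (/k/ is the longest suffix that is a licit onset).
σ4/σ5 boundary: cluster /zbw/ — the longest permitted-onset suffix is /w/; onset = /w/, preceding coda = /zb/.
σ5/σ6 boundary: /hfzw/ splits as /hf/ + /zw/ (/zw/ is the longest suffix that is a licit onset).
Result: kok.wo.zwyz.kozb.wohf.zwyjb.
The third /w/ is in the onset of syllable 5 (/wohf/).

5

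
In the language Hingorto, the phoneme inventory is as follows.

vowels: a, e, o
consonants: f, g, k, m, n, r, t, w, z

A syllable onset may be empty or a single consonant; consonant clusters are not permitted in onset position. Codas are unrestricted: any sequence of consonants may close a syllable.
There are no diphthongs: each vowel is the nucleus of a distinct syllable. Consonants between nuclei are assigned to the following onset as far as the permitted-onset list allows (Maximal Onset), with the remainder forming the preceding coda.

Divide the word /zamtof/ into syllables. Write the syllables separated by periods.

Nuclei (vowels): a, o → 2 syllables.
/a…o/ gap (V1→V2): cluster /mt/ — the longest permitted-onset suffix is /t/; onset = /t/, preceding coda = /m/.

zam.tof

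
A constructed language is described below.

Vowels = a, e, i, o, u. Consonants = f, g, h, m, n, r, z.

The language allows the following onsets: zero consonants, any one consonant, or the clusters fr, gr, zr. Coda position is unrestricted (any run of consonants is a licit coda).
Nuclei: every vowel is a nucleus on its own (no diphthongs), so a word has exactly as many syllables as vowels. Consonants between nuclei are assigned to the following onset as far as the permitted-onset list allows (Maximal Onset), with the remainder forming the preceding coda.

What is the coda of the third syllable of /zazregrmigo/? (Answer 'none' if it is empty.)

none

Nuclei (vowels): a, e, i, o → 4 syllables.
Between /a/ (V1) and /e/ (V2): /zr/ is a licit onset in full, so it all attaches to the next syllable.
Between /e/ (V2) and /i/ (V3): /grm/ splits as /gr/ + /m/ (/m/ is the longest suffix that is a licit onset).
Between /i/ (V3) and /o/ (V4): /g/ is a single consonant, so it becomes the next onset.
Result: za.zregr.mi.go.
Syllable 3 is /mi/: onset /m/, nucleus /i/, coda ∅.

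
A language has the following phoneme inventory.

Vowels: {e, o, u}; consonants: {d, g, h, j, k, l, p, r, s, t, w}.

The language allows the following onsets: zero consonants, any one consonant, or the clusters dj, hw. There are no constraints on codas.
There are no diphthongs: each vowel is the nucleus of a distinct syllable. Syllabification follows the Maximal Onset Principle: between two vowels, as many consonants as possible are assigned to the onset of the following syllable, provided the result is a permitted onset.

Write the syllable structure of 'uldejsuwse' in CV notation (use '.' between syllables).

VC.CVC.CVC.CV

Vowels present: u, e, u, e; each is a nucleus, giving 4 syllables.
σ1/σ2 boundary: /ld/ — longest licit onset from the right is /d/, leaving /l/ as coda.
σ2/σ3 boundary: cluster /js/ — the longest permitted-onset suffix is /s/; onset = /s/, preceding coda = /j/.
σ3/σ4 boundary: cluster /ws/ — the longest permitted-onset suffix is /s/; onset = /s/, preceding coda = /w/.
Result: ul.dej.suw.se.
Mapping each syllable to C/V: /ul/ → VC, /dej/ → CVC, /suw/ → CVC, /se/ → CV.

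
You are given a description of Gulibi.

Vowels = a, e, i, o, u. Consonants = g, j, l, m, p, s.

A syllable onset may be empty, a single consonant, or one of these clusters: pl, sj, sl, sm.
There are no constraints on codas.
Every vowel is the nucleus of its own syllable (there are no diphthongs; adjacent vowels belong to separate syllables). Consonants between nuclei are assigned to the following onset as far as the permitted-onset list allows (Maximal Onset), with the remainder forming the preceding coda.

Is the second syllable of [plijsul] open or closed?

closed

Vowels present: i, u; each is a nucleus, giving 2 syllables.
σ1/σ2 boundary: cluster /js/ — the longest permitted-onset suffix is /s/; onset = /s/, preceding coda = /j/.
Result: plij.sul.
Syllable 2 is /sul/ with coda /l/, so it is closed.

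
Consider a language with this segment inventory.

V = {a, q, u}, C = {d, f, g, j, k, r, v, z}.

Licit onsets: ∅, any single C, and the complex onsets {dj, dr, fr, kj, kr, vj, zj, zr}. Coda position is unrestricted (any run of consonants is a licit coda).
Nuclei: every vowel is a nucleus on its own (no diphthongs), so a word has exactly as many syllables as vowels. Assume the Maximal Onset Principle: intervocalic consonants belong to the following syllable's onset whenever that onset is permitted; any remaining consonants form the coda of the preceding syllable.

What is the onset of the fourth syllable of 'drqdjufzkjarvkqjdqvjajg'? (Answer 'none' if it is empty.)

The vowels are q, u, a, q, q, a — 6 nuclei, so 6 syllables.
V1 /q/ – V2 /u/: cluster /dj/ — /dj/ is itself a permitted onset, so the whole cluster goes right; preceding coda = ∅.
V2 /u/ – V3 /a/: /fzkj/; trying suffixes from longest down, /kj/ is the first permitted one, so coda /fz/ | onset /kj/.
V3 /a/ – V4 /q/: /rvk/; trying suffixes from longest down, /k/ is the first permitted one, so coda /rv/ | onset /k/.
V4 /q/ – V5 /q/: cluster /jd/ — the longest permitted-onset suffix is /d/; onset = /d/, preceding coda = /j/.
V5 /q/ – V6 /a/: /vj/ is a licit onset in full, so it all attaches to the next syllable.
So the parse is drq.djufz.kjarv.kqj.dq.vjajg.
Syllable 4 is /kqj/: onset /k/, nucleus /q/, coda /j/.

k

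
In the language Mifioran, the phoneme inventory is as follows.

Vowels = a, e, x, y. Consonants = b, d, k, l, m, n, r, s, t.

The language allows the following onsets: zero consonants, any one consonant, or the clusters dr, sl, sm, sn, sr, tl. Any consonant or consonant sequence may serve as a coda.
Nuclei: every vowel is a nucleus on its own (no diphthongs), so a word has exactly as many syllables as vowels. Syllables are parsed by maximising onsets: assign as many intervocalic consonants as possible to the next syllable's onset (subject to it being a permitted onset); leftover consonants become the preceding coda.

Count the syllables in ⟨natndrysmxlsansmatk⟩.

5

The vowels are a, y, x, a, a — 5 nuclei, so 5 syllables.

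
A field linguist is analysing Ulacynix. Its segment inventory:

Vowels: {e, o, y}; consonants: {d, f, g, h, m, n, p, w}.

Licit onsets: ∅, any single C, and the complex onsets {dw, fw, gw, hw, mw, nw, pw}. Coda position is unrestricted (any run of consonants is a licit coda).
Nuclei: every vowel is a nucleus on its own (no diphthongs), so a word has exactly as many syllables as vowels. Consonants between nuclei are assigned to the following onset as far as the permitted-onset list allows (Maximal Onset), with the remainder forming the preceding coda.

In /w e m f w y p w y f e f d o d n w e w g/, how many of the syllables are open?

2

Nuclei (vowels): e, y, y, e, o, e → 6 syllables.
Between /e/ (V1) and /y/ (V2): cluster /mfw/ — the longest permitted-onset suffix is /fw/; onset = /fw/, preceding coda = /m/.
Between /y/ (V2) and /y/ (V3): /pw/ is a licit onset in full, so it all attaches to the next syllable.
Between /y/ (V3) and /e/ (V4): just /f/ — single C goes to the following onset.
Between /e/ (V4) and /o/ (V5): cluster /fd/ — the longest permitted-onset suffix is /d/; onset = /d/, preceding coda = /f/.
Between /o/ (V5) and /e/ (V6): /dnw/ — longest licit onset from the right is /nw/, leaving /d/ as coda.
So the parse is wem.fwy.pwy.fef.dod.nwewg.
Classifying each syllable: /wem/ (closed), /fwy/ (open), /pwy/ (open), /fef/ (closed), /dod/ (closed), /nwewg/ (closed).
Open syllables: 2.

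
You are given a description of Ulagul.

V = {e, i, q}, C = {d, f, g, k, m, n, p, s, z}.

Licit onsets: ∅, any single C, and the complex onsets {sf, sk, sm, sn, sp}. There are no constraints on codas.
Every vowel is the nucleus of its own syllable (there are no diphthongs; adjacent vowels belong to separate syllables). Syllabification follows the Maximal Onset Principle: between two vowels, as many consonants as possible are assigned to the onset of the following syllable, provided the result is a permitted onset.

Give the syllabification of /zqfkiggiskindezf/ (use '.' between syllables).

zqf.kig.gi.skin.dezf

Vowels present: q, i, i, i, e; each is a nucleus, giving 5 syllables.
V1 /q/ – V2 /i/: cluster /fk/ — the longest permitted-onset suffix is /k/; onset = /k/, preceding coda = /f/.
V2 /i/ – V3 /i/: /gg/ splits as /g/ + /g/ (/g/ is the longest suffix that is a licit onset).
V3 /i/ – V4 /i/: cluster /sk/ — /sk/ is itself a permitted onset, so the whole cluster goes right; preceding coda = ∅.
V4 /i/ – V5 /e/: cluster /nd/ — the longest permitted-onset suffix is /d/; onset = /d/, preceding coda = /n/.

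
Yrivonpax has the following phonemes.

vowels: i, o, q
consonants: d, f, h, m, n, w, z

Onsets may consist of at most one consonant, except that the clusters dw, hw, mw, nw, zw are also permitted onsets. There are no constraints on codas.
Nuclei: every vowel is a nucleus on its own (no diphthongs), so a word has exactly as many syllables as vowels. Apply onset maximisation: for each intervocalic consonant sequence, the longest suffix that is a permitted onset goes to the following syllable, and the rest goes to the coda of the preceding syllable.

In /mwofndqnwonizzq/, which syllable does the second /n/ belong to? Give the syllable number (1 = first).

3

Vowels present: o, q, o, i, q; each is a nucleus, giving 5 syllables.
V1 /o/ – V2 /q/: /fnd/; trying suffixes from longest down, /d/ is the first permitted one, so coda /fn/ | onset /d/.
V2 /q/ – V3 /o/: cluster /nw/ — /nw/ is itself a permitted onset, so the whole cluster goes right; preceding coda = ∅.
V3 /o/ – V4 /i/: /n/ is a single consonant, so it becomes the next onset.
V4 /i/ – V5 /q/: /zz/; trying suffixes from longest down, /z/ is the first permitted one, so coda /z/ | onset /z/.
Result: mwofn.dq.nwo.niz.zq.
The second /n/ is in the onset of syllable 3 (/nwo/).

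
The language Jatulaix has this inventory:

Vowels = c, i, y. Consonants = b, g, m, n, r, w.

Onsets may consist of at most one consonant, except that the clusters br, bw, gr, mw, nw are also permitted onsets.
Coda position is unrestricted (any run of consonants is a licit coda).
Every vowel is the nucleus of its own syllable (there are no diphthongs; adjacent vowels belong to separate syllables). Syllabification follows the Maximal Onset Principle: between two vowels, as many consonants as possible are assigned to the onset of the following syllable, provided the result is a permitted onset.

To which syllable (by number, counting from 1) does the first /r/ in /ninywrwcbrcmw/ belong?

Vowels present: i, y, c, c; each is a nucleus, giving 4 syllables.
/i…y/ gap (V1→V2): just /n/ — single C goes to the following onset.
/y…c/ gap (V2→V3): /wrw/ — longest licit onset from the right is /w/, leaving /wr/ as coda.
/c…c/ gap (V3→V4): cluster /br/ — /br/ is itself a permitted onset, so the whole cluster goes right; preceding coda = ∅.
So the parse is ni.nywr.wc.brcmw.
The first /r/ is in the coda of syllable 2 (/nywr/).

2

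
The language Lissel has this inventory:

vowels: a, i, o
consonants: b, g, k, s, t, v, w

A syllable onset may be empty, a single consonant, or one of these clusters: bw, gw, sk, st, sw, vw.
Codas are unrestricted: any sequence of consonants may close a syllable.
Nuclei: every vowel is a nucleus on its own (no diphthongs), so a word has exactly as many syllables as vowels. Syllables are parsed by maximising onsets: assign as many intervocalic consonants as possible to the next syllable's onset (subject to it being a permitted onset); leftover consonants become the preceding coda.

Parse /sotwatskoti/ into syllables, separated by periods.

Nuclei (vowels): o, a, o, i → 4 syllables.
/o…a/ gap (V1→V2): /tw/ splits as /t/ + /w/ (/w/ is the longest suffix that is a licit onset).
/a…o/ gap (V2→V3): cluster /tsk/ — the longest permitted-onset suffix is /sk/; onset = /sk/, preceding coda = /t/.
/o…i/ gap (V3→V4): just /t/ — single C goes to the following onset.

sot.wat.sko.ti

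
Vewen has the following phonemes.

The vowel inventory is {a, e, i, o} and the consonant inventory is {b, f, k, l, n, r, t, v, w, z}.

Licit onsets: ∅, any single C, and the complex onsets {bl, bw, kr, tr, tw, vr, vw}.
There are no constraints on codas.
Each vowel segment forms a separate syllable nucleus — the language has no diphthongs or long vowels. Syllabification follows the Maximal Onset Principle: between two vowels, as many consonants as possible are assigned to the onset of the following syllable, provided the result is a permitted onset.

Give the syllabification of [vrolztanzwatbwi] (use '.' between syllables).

Nuclei (vowels): o, a, a, i → 4 syllables.
Between /o/ (V1) and /a/ (V2): cluster /lzt/ — the longest permitted-onset suffix is /t/; onset = /t/, preceding coda = /lz/.
Between /a/ (V2) and /a/ (V3): /nzw/ splits as /nz/ + /w/ (/w/ is the longest suffix that is a licit onset).
Between /a/ (V3) and /i/ (V4): /tbw/ — longest licit onset from the right is /bw/, leaving /t/ as coda.

vrolz.tanz.wat.bwi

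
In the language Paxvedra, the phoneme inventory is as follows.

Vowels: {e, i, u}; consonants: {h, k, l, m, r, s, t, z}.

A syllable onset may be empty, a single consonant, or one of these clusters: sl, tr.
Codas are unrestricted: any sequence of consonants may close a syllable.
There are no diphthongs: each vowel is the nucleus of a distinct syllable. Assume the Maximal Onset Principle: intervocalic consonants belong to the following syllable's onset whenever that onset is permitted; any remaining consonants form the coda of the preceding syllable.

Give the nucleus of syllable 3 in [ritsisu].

Nuclei (vowels): i, i, u → 3 syllables.
The third nucleus (vowel 3 from the left) is /u/.

u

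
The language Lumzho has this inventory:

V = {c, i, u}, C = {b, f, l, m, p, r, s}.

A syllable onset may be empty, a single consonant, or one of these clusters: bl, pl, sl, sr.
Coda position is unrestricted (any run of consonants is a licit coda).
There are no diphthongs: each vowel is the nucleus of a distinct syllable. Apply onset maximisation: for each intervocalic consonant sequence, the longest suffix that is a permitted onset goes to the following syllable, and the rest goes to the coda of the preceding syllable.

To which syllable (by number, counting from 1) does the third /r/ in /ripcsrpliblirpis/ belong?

4

The vowels are i, c, i, i, i — 5 nuclei, so 5 syllables.
/i…c/ gap (V1→V2): /p/ → onset of the next syllable (single consonants are always licit onsets).
/c…i/ gap (V2→V3): /srpl/ splits as /sr/ + /pl/ (/pl/ is the longest suffix that is a licit onset).
/i…i/ gap (V3→V4): /bl/ is a licit onset in full, so it all attaches to the next syllable.
/i…i/ gap (V4→V5): /rp/ — longest licit onset from the right is /p/, leaving /r/ as coda.
Putting it together: ri.pcsr.pli.blir.pis.
The third /r/ is in the coda of syllable 4 (/blir/).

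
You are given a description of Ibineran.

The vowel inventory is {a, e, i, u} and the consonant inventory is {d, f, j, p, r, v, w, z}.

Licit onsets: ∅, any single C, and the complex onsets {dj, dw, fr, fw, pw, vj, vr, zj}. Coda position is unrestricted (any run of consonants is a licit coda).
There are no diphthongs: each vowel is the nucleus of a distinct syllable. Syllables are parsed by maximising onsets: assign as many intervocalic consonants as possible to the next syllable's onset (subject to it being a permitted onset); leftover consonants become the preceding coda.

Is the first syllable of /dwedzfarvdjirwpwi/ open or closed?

Nuclei (vowels): e, a, i, i → 4 syllables.
σ1/σ2 boundary: /dzf/ splits as /dz/ + /f/ (/f/ is the longest suffix that is a licit onset).
σ2/σ3 boundary: /rvdj/ — longest licit onset from the right is /dj/, leaving /rv/ as coda.
σ3/σ4 boundary: /rwpw/ splits as /rw/ + /pw/ (/pw/ is the longest suffix that is a licit onset).
Result: dwedz.farv.djirw.pwi.
Syllable 1 is /dwedz/ with coda /dz/, so it is closed.

closed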